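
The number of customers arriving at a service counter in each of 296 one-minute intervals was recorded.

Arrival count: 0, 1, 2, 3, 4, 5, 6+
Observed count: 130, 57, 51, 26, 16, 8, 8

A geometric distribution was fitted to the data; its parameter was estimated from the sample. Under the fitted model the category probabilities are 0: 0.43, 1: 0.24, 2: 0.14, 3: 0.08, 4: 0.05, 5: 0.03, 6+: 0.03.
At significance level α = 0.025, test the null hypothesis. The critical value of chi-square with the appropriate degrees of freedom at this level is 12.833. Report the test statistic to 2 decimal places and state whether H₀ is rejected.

Expected counts E_i = n·p_i: 296×0.43 = 127.28, 296×0.24 = 71.04, 296×0.14 = 41.44, 296×0.08 = 23.68, 296×0.05 = 14.8, 296×0.03 = 8.88, 296×0.03 = 8.88.
0: (130 − 127.28)²/127.28 = 7.3984/127.28 = 0.058
1: (57 − 71.04)²/71.04 = 197.1216/71.04 = 2.775
2: (51 − 41.44)²/41.44 = 91.3936/41.44 = 2.205
3: (26 − 23.68)²/23.68 = 5.3824/23.68 = 0.227
4: (16 − 14.8)²/14.8 = 1.44/14.8 = 0.097
5: (8 − 8.88)²/8.88 = 0.7744/8.88 = 0.087
6+: (8 − 8.88)²/8.88 = 0.7744/8.88 = 0.087
Sum = 5.54
df = 5. Since 5.54 < 12.833, we do not reject H₀.

5.54; do not reject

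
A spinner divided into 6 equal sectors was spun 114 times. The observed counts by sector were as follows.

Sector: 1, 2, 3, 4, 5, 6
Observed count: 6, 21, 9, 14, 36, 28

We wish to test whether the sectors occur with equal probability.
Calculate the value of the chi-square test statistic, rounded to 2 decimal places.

35.16

Under H₀ each category has probability 1/6, so each expected count is 114/6 = 19.
χ² = (6−19)²/19 + (21−19)²/19 + (9−19)²/19 + (14−19)²/19 + (36−19)²/19 + (28−19)²/19
   = 8.895 + 0.211 + 5.263 + 1.316 + 15.211 + 4.263
Sum = 35.16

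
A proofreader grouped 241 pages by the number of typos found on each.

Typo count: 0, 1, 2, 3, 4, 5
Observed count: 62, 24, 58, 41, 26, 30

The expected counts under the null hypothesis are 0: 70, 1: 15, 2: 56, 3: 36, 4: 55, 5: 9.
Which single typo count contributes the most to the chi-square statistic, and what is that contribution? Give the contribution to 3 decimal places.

χ² = (62−70)²/70 + (24−15)²/15 + (58−56)²/56 + (41−36)²/36 + (26−55)²/55 + (30−9)²/9
   = 0.9143 + 5.4000 + 0.0714 + 0.6944 + 15.2909 + 49.0000
The largest term is for 5: 49.000.

5, 49.000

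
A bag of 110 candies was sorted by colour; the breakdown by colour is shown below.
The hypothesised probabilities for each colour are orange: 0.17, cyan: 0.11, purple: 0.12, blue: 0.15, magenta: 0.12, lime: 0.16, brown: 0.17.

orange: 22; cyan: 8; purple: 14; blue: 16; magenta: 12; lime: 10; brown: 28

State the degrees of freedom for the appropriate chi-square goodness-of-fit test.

6

There are k = 7 categories and no parameters were estimated from the data, so df = 7 − 1 = 6.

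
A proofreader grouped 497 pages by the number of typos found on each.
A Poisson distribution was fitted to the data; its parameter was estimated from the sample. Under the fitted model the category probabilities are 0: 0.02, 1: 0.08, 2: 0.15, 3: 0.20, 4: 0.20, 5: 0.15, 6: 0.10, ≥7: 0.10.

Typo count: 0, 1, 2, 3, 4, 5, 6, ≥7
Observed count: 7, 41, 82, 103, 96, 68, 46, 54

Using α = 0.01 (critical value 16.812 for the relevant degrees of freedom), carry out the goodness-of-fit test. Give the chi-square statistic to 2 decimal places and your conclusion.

3.12; do not reject

Expected counts E_i = n·p_i: 497×0.02 = 9.94, 497×0.08 = 39.76, 497×0.15 = 74.55, 497×0.20 = 99.4, 497×0.20 = 99.4, 497×0.15 = 74.55, 497×0.10 = 49.7, 497×0.10 = 49.7.
0: (7 − 9.94)²/9.94 = 8.6436/9.94 = 0.870
1: (41 − 39.76)²/39.76 = 1.5376/39.76 = 0.039
2: (82 − 74.55)²/74.55 = 55.5025/74.55 = 0.745
3: (103 − 99.4)²/99.4 = 12.96/99.4 = 0.130
4: (96 − 99.4)²/99.4 = 11.56/99.4 = 0.116
5: (68 − 74.55)²/74.55 = 42.9025/74.55 = 0.575
6: (46 − 49.7)²/49.7 = 13.69/49.7 = 0.275
≥7: (54 − 49.7)²/49.7 = 18.49/49.7 = 0.372
Sum = 3.12
df = 6. Since 3.12 < 16.812, we do not reject H₀.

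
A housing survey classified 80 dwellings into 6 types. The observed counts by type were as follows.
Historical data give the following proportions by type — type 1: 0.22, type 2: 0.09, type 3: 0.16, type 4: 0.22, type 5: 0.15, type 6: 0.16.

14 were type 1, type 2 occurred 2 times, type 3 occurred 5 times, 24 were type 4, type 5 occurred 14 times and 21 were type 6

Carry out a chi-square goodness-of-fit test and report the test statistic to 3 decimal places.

17.159

Expected counts E_i = n·p_i: 80×0.22 = 17.6, 80×0.09 = 7.2, 80×0.16 = 12.8, 80×0.22 = 17.6, 80×0.15 = 12, 80×0.16 = 12.8.
type 1: (14 − 17.6)²/17.6 = 12.96/17.6 = 0.7364
type 2: (2 − 7.2)²/7.2 = 27.04/7.2 = 3.7556
type 3: (5 − 12.8)²/12.8 = 60.84/12.8 = 4.7531
type 4: (24 − 17.6)²/17.6 = 40.96/17.6 = 2.3273
type 5: (14 − 12)²/12 = 4/12 = 0.3333
type 6: (21 − 12.8)²/12.8 = 67.24/12.8 = 5.2531
Sum = 17.159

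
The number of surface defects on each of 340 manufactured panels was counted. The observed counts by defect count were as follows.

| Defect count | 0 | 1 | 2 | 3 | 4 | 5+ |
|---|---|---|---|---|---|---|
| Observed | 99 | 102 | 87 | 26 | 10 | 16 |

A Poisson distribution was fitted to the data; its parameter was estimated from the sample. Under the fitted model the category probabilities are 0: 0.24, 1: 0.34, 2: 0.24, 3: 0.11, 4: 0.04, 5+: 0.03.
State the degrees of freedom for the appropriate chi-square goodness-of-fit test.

4

There are k = 6 categories and 1 parameter estimated from the data, so df = 6 − 1 − 1 = 4.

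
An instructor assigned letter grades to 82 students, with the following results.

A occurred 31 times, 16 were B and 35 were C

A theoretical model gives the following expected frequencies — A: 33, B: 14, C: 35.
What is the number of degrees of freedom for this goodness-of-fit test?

There are k = 3 categories and no parameters were estimated from the data, so df = 3 − 1 = 2.

2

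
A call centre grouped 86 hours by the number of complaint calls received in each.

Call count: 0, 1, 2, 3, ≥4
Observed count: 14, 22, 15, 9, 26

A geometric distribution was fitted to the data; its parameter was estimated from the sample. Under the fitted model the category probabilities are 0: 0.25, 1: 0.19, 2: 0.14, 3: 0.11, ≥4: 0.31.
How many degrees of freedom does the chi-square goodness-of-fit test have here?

There are k = 5 categories and 1 parameter estimated from the data, so df = 5 − 1 − 1 = 3.

3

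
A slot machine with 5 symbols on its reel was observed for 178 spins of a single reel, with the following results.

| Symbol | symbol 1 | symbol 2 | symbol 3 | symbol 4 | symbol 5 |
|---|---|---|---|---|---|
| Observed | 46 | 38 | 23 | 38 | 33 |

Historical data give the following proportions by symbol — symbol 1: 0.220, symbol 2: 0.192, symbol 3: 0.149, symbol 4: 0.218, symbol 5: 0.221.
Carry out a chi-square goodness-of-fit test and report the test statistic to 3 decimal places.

3.128

Expected counts E_i = n·p_i: 178×0.220 = 39.16, 178×0.192 = 34.176, 178×0.149 = 26.522, 178×0.218 = 38.804, 178×0.221 = 39.338.
symbol 1: (46 − 39.16)²/39.16 = 46.7856/39.16 = 1.1947
symbol 2: (38 − 34.176)²/34.176 = 14.622976/34.176 = 0.4279
symbol 3: (23 − 26.522)²/26.522 = 12.404484/26.522 = 0.4677
symbol 4: (38 − 38.804)²/38.804 = 0.646416/38.804 = 0.0167
symbol 5: (33 − 39.338)²/39.338 = 40.170244/39.338 = 1.0212
Sum = 3.128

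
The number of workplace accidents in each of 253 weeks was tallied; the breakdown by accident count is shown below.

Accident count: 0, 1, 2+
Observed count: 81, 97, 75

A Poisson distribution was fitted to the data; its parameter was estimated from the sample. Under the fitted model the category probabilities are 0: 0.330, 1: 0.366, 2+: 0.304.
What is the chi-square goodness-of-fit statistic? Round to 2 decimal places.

0.33

Expected counts E_i = n·p_i: 253×0.330 = 83.49, 253×0.366 = 92.598, 253×0.304 = 76.912.
0: (81 − 83.49)²/83.49 = 6.2001/83.49 = 0.074
1: (97 − 92.598)²/92.598 = 19.377604/92.598 = 0.209
2+: (75 − 76.912)²/76.912 = 3.655744/76.912 = 0.048
Sum = 0.33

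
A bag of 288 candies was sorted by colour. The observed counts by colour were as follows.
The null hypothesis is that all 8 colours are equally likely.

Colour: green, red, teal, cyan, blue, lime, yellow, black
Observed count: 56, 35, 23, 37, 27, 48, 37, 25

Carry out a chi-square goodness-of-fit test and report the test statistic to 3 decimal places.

25.500

Expected count for each of the 8 categories: 288/8 = 36.
green: (56 − 36)²/36 = 400/36 = 11.1111
red: (35 − 36)²/36 = 1/36 = 0.0278
teal: (23 − 36)²/36 = 169/36 = 4.6944
cyan: (37 − 36)²/36 = 1/36 = 0.0278
blue: (27 − 36)²/36 = 81/36 = 2.2500
lime: (48 − 36)²/36 = 144/36 = 4.0000
yellow: (37 − 36)²/36 = 1/36 = 0.0278
black: (25 − 36)²/36 = 121/36 = 3.3611
Sum = 25.500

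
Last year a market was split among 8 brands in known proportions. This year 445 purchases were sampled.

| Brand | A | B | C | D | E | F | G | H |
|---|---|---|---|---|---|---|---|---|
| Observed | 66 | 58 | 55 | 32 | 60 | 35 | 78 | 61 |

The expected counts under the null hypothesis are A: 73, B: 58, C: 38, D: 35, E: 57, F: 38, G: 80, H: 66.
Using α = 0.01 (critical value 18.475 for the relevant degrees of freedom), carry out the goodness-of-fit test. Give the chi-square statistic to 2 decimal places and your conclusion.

9.36; do not reject

A: (66 − 73)²/73 = 49/73 = 0.671
B: (58 − 58)²/58 = 0/58 = 0.000
C: (55 − 38)²/38 = 289/38 = 7.605
D: (32 − 35)²/35 = 9/35 = 0.257
E: (60 − 57)²/57 = 9/57 = 0.158
F: (35 − 38)²/38 = 9/38 = 0.237
G: (78 − 80)²/80 = 4/80 = 0.050
H: (61 − 66)²/66 = 25/66 = 0.379
Sum = 9.36
df = 7. Since 9.36 < 18.475, we do not reject H₀.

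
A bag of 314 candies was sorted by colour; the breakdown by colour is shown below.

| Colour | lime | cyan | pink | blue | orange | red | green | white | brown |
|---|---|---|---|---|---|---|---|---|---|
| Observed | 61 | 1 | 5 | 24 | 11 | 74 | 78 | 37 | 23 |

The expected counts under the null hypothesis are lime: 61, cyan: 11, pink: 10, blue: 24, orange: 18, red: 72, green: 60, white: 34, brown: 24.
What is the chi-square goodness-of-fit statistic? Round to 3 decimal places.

cat         O        E   (O−E)²/E
lime       61       61     0.0000
cyan        1       11     9.0909
pink        5       10     2.5000
blue       24       24     0.0000
orange     11       18     2.7222
red        74       72     0.0556
green      78       60     5.4000
white      37       34     0.2647
brown      23       24     0.0417
Sum = 20.075

20.075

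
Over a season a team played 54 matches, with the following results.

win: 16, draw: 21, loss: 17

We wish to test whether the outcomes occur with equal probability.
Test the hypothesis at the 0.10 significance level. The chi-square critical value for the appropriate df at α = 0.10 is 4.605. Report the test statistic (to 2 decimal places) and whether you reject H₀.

0.78; do not reject

Expected count for each of the 3 categories: 54/3 = 18.
win: (16 − 18)²/18 = 4/18 = 0.222
draw: (21 − 18)²/18 = 9/18 = 0.500
loss: (17 − 18)²/18 = 1/18 = 0.056
Sum = 0.78
df = 2. Since 0.78 < 4.605, we do not reject H₀.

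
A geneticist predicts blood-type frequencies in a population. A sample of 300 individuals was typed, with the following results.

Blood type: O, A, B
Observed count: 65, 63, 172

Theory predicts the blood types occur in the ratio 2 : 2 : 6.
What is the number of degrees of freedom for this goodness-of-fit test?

2

There are k = 3 categories and no parameters were estimated from the data, so df = 3 − 1 = 2.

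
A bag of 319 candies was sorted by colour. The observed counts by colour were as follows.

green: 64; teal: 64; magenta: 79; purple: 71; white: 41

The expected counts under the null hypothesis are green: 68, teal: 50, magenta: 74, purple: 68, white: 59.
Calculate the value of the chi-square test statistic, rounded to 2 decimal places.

10.12

cat          O        E   (O−E)²/E
green       64       68      0.235
teal        64       50      3.920
magenta     79       74      0.338
purple      71       68      0.132
white       41       59      5.492
Sum = 10.12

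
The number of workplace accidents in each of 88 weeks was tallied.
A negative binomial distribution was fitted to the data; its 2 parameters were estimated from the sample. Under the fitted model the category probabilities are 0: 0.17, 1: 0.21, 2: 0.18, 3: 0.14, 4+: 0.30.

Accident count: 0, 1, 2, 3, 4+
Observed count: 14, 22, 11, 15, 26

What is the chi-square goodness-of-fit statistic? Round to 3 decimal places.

Expected counts E_i = n·p_i: 88×0.17 = 14.96, 88×0.21 = 18.48, 88×0.18 = 15.84, 88×0.14 = 12.32, 88×0.30 = 26.4.
cat         O        E   (O−E)²/E
0          14    14.96     0.0616
1          22    18.48     0.6705
2          11    15.84     1.4789
3          15    12.32     0.5830
4+         26     26.4     0.0061
Sum = 2.800

2.800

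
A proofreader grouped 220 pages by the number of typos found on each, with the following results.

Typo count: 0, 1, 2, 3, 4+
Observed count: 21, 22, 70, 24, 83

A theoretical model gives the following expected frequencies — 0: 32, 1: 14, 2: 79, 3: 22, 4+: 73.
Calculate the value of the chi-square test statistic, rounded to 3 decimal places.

10.930

χ² = (21−32)²/32 + (22−14)²/14 + (70−79)²/79 + (24−22)²/22 + (83−73)²/73
   = 3.7813 + 4.5714 + 1.0253 + 0.1818 + 1.3699
Sum = 10.930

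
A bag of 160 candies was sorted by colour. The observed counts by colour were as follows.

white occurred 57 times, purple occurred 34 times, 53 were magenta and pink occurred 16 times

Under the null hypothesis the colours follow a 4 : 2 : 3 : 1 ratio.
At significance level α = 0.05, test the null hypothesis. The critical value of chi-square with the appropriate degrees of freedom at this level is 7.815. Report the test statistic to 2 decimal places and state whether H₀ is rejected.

Ratio total = 10. Expected counts: 160×4/10 = 64, 160×2/10 = 32, 160×3/10 = 48, 160×1/10 = 16.
cat          O        E   (O−E)²/E
white       57       64      0.766
purple      34       32      0.125
magenta     53       48      0.521
pink        16       16      0.000
Sum = 1.41
df = 3. Since 1.41 < 7.815, we do not reject H₀.

1.41; do not reject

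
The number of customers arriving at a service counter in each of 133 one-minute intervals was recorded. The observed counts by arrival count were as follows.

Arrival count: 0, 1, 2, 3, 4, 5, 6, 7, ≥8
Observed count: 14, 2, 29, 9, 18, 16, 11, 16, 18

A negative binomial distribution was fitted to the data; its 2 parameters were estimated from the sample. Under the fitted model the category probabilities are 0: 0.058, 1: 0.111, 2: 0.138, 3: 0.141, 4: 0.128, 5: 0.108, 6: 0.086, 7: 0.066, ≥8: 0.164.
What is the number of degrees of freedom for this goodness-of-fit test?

There are k = 9 categories and 2 parameters estimated from the data, so df = 9 − 1 − 2 = 6.

6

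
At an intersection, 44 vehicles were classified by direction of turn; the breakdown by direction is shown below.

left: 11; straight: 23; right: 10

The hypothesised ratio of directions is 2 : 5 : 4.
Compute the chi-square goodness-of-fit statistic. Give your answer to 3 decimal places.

Ratio total = 11. Expected counts: 44×2/11 = 8, 44×5/11 = 20, 44×4/11 = 16.
χ² = (11−8)²/8 + (23−20)²/20 + (10−16)²/16
   = 1.1250 + 0.4500 + 2.2500
Sum = 3.825

3.825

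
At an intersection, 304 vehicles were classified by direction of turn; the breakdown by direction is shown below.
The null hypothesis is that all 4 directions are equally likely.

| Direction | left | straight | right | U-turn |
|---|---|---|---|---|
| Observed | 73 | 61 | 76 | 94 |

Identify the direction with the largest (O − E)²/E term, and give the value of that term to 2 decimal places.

U-turn, 4.26

Expected count for each of the 4 categories: 304/4 = 76.
χ² = (73−76)²/76 + (61−76)²/76 + (76−76)²/76 + (94−76)²/76
   = 0.118 + 2.961 + 0.000 + 4.263
The largest term is for U-turn: 4.26.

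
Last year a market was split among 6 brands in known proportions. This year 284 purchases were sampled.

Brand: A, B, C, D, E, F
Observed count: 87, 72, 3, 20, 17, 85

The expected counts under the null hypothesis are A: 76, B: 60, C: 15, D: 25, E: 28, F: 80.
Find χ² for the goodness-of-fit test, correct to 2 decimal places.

χ² = (87−76)²/76 + (72−60)²/60 + (3−15)²/15 + (20−25)²/25 + (17−28)²/28 + (85−80)²/80
   = 1.592 + 2.400 + 9.600 + 1.000 + 4.321 + 0.313
Sum = 19.23

19.23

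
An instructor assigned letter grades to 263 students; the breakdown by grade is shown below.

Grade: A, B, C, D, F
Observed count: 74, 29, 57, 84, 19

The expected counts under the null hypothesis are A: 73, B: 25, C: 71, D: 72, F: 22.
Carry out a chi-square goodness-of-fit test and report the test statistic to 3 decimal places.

5.823

cat         O        E   (O−E)²/E
A          74       73     0.0137
B          29       25     0.6400
C          57       71     2.7606
D          84       72     2.0000
F          19       22     0.4091
Sum = 5.823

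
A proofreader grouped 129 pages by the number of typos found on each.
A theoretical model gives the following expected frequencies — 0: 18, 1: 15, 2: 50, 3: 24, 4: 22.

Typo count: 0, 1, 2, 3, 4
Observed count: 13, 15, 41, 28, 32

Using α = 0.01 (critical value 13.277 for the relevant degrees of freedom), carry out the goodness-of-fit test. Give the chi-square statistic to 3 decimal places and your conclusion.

8.221; do not reject

0: (13 − 18)²/18 = 25/18 = 1.3889
1: (15 − 15)²/15 = 0/15 = 0.0000
2: (41 − 50)²/50 = 81/50 = 1.6200
3: (28 − 24)²/24 = 16/24 = 0.6667
4: (32 − 22)²/22 = 100/22 = 4.5455
Sum = 8.221
df = 4. Since 8.221 < 13.277, we do not reject H₀.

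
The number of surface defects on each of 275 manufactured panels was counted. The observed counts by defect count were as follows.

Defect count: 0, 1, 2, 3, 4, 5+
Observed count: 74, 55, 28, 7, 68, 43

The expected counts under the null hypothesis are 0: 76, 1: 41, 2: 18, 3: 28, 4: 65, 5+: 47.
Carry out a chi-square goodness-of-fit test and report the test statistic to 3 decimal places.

26.618

cat         O        E   (O−E)²/E
0          74       76     0.0526
1          55       41     4.7805
2          28       18     5.5556
3           7       28    15.7500
4          68       65     0.1385
5+         43       47     0.3404
Sum = 26.618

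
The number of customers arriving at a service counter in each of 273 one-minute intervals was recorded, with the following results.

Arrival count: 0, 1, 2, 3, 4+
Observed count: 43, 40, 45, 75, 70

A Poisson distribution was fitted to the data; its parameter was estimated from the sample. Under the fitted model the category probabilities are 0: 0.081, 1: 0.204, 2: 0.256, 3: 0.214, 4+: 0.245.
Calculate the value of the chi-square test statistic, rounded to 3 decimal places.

Expected counts E_i = n·p_i: 273×0.081 = 22.113, 273×0.204 = 55.692, 273×0.256 = 69.888, 273×0.214 = 58.422, 273×0.245 = 66.885.
cat         O        E   (O−E)²/E
0          43   22.113    19.7290
1          40   55.692     4.4214
2          45   69.888     8.8629
3          75   58.422     4.7042
4+         70   66.885     0.1451
Sum = 37.863

37.863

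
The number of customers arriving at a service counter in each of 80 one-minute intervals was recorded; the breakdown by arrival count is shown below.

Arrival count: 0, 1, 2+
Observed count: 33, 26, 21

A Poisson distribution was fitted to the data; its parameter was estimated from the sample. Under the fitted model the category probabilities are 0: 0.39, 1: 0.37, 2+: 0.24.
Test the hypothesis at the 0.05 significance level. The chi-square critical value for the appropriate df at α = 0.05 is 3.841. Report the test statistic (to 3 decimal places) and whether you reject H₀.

0.710; do not reject

Expected counts E_i = n·p_i: 80×0.39 = 31.2, 80×0.37 = 29.6, 80×0.24 = 19.2.
χ² = (33−31.2)²/31.2 + (26−29.6)²/29.6 + (21−19.2)²/19.2
   = 0.1038 + 0.4378 + 0.1688
Sum = 0.710
df = 1. Since 0.710 < 3.841, we do not reject H₀.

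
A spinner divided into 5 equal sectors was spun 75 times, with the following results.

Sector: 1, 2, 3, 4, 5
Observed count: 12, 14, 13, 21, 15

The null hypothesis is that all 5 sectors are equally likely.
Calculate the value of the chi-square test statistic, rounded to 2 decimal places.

3.33

Expected count for each of the 5 categories: 75/5 = 15.
1: (12 − 15)²/15 = 9/15 = 0.600
2: (14 − 15)²/15 = 1/15 = 0.067
3: (13 − 15)²/15 = 4/15 = 0.267
4: (21 − 15)²/15 = 36/15 = 2.400
5: (15 − 15)²/15 = 0/15 = 0.000
Sum = 3.33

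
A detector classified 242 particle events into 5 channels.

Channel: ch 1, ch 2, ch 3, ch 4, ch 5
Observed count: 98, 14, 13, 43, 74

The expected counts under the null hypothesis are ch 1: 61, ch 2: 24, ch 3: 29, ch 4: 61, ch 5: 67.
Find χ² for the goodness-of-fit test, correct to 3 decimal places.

41.480

ch 1: (98 − 61)²/61 = 1369/61 = 22.4426
ch 2: (14 − 24)²/24 = 100/24 = 4.1667
ch 3: (13 − 29)²/29 = 256/29 = 8.8276
ch 4: (43 − 61)²/61 = 324/61 = 5.3115
ch 5: (74 − 67)²/67 = 49/67 = 0.7313
Sum = 41.480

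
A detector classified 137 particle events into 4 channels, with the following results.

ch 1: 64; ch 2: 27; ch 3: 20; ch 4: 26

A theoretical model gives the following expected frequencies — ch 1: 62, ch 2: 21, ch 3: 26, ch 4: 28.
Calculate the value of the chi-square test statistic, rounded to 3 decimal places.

3.306

ch 1: (64 − 62)²/62 = 4/62 = 0.0645
ch 2: (27 − 21)²/21 = 36/21 = 1.7143
ch 3: (20 − 26)²/26 = 36/26 = 1.3846
ch 4: (26 − 28)²/28 = 4/28 = 0.1429
Sum = 3.306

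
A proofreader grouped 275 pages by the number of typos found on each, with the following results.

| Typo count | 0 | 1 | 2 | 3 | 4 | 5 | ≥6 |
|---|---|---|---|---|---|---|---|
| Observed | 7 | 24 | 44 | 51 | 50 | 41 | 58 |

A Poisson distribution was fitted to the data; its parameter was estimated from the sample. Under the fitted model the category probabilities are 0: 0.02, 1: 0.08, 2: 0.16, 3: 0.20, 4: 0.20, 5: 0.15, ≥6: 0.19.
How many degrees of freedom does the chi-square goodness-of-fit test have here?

There are k = 7 categories and 1 parameter estimated from the data, so df = 7 − 1 − 1 = 5.

5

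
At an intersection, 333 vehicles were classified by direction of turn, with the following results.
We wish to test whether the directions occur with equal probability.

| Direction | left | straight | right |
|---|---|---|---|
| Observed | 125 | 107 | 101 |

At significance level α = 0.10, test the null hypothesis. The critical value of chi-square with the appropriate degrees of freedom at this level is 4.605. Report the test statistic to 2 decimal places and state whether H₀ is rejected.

2.81; do not reject

Under H₀ each category has probability 1/3, so each expected count is 333/3 = 111.
χ² = (125−111)²/111 + (107−111)²/111 + (101−111)²/111
   = 1.766 + 0.144 + 0.901
Sum = 2.81
df = 2. Since 2.81 < 4.605, we do not reject H₀.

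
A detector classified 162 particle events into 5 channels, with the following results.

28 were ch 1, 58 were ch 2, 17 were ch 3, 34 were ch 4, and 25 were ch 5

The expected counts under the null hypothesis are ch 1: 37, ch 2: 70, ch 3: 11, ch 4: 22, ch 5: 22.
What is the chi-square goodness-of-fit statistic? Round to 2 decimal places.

14.47

χ² = (28−37)²/37 + (58−70)²/70 + (17−11)²/11 + (34−22)²/22 + (25−22)²/22
   = 2.189 + 2.057 + 3.273 + 6.545 + 0.409
Sum = 14.47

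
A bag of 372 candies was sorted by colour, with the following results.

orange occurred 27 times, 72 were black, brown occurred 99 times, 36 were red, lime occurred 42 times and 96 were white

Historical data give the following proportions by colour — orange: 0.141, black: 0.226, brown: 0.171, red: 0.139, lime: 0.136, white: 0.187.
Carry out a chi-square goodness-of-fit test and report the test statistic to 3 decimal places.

Expected counts E_i = n·p_i: 372×0.141 = 52.452, 372×0.226 = 84.072, 372×0.171 = 63.612, 372×0.139 = 51.708, 372×0.136 = 50.592, 372×0.187 = 69.564.
χ² = (27−52.452)²/52.452 + (72−84.072)²/84.072 + (99−63.612)²/63.612 + (36−51.708)²/51.708 + (42−50.592)²/50.592 + (96−69.564)²/69.564
   = 12.3504 + 1.7334 + 19.6867 + 4.7718 + 1.4592 + 10.0463
Sum = 50.048

50.048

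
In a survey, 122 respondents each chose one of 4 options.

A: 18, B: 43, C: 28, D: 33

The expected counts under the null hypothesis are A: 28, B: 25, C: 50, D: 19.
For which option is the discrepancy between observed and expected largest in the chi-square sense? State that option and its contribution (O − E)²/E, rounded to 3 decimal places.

B, 12.960

χ² = (18−28)²/28 + (43−25)²/25 + (28−50)²/50 + (33−19)²/19
   = 3.5714 + 12.9600 + 9.6800 + 10.3158
The largest term is for B: 12.960.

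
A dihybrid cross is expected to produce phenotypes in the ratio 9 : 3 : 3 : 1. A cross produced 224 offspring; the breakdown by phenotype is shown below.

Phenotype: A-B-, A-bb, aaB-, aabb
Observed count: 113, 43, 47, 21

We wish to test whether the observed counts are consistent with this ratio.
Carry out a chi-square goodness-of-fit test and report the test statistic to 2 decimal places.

5.46

Ratio total = 16. Expected counts: 224×9/16 = 126, 224×3/16 = 42, 224×3/16 = 42, 224×1/16 = 14.
cat         O        E   (O−E)²/E
A-B-      113      126      1.341
A-bb       43       42      0.024
aaB-       47       42      0.595
aabb       21       14      3.500
Sum = 5.46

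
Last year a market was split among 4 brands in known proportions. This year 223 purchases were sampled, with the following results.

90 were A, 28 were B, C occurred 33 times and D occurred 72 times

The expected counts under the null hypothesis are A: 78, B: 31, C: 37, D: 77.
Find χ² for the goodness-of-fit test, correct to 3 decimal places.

A: (90 − 78)²/78 = 144/78 = 1.8462
B: (28 − 31)²/31 = 9/31 = 0.2903
C: (33 − 37)²/37 = 16/37 = 0.4324
D: (72 − 77)²/77 = 25/77 = 0.3247
Sum = 2.894

2.894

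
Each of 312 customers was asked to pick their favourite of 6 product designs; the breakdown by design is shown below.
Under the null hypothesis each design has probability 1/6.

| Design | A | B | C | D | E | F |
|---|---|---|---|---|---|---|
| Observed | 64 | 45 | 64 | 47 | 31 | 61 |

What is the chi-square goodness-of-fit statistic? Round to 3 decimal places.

Under H₀ each category has probability 1/6, so each expected count is 312/6 = 52.
A: (64 − 52)²/52 = 144/52 = 2.7692
B: (45 − 52)²/52 = 49/52 = 0.9423
C: (64 − 52)²/52 = 144/52 = 2.7692
D: (47 − 52)²/52 = 25/52 = 0.4808
E: (31 − 52)²/52 = 441/52 = 8.4808
F: (61 − 52)²/52 = 81/52 = 1.5577
Sum = 17.000

17.000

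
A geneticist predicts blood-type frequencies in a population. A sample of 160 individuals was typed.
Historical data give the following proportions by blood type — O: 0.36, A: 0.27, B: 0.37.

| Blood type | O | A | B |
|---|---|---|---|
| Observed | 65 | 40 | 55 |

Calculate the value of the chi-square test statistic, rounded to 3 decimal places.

Expected counts E_i = n·p_i: 160×0.36 = 57.6, 160×0.27 = 43.2, 160×0.37 = 59.2.
O: (65 − 57.6)²/57.6 = 54.76/57.6 = 0.9507
A: (40 − 43.2)²/43.2 = 10.24/43.2 = 0.2370
B: (55 − 59.2)²/59.2 = 17.64/59.2 = 0.2980
Sum = 1.486

1.486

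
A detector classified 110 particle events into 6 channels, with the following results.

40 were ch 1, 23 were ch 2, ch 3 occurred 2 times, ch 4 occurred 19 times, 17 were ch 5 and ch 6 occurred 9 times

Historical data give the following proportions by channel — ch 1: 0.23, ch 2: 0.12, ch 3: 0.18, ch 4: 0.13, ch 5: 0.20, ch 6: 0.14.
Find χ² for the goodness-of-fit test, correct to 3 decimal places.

Expected counts E_i = n·p_i: 110×0.23 = 25.3, 110×0.12 = 13.2, 110×0.18 = 19.8, 110×0.13 = 14.3, 110×0.20 = 22, 110×0.14 = 15.4.
ch 1: (40 − 25.3)²/25.3 = 216.09/25.3 = 8.5411
ch 2: (23 − 13.2)²/13.2 = 96.04/13.2 = 7.2758
ch 3: (2 − 19.8)²/19.8 = 316.84/19.8 = 16.0020
ch 4: (19 − 14.3)²/14.3 = 22.09/14.3 = 1.5448
ch 5: (17 − 22)²/22 = 25/22 = 1.1364
ch 6: (9 − 15.4)²/15.4 = 40.96/15.4 = 2.6597
Sum = 37.160

37.160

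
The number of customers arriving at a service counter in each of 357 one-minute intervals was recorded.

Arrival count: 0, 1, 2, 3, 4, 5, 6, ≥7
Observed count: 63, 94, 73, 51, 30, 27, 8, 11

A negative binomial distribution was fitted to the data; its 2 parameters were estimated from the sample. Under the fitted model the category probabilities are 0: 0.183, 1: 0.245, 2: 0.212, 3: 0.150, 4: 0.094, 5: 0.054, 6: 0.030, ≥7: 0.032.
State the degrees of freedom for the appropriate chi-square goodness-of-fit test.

5

There are k = 8 categories and 2 parameters estimated from the data, so df = 8 − 1 − 2 = 5.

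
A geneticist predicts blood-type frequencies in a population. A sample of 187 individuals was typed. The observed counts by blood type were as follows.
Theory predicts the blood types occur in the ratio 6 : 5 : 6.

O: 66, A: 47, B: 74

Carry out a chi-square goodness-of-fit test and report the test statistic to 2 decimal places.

2.13

Ratio total = 17. Expected counts: 187×6/17 = 66, 187×5/17 = 55, 187×6/17 = 66.
χ² = (66−66)²/66 + (47−55)²/55 + (74−66)²/66
   = 0.000 + 1.164 + 0.970
Sum = 2.13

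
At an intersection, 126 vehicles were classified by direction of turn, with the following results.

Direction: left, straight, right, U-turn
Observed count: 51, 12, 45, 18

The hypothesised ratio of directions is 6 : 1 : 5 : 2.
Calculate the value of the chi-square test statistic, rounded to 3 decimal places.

1.167

Ratio total = 14. Expected counts: 126×6/14 = 54, 126×1/14 = 9, 126×5/14 = 45, 126×2/14 = 18.
left: (51 − 54)²/54 = 9/54 = 0.1667
straight: (12 − 9)²/9 = 9/9 = 1.0000
right: (45 − 45)²/45 = 0/45 = 0.0000
U-turn: (18 − 18)²/18 = 0/18 = 0.0000
Sum = 1.167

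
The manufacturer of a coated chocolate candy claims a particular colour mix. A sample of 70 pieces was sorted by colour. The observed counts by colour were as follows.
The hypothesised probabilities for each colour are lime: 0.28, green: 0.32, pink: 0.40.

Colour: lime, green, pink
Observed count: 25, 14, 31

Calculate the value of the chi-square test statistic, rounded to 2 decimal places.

Expected counts E_i = n·p_i: 70×0.28 = 19.6, 70×0.32 = 22.4, 70×0.40 = 28.
cat         O        E   (O−E)²/E
lime       25     19.6      1.488
green      14     22.4      3.150
pink       31       28      0.321
Sum = 4.96

4.96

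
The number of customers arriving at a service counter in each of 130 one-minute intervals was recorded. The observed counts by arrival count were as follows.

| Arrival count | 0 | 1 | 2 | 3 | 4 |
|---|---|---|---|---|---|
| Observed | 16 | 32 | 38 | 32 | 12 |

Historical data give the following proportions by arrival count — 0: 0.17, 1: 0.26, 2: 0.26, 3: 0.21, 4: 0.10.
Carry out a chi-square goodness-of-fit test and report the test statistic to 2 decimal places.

3.19

Expected counts E_i = n·p_i: 130×0.17 = 22.1, 130×0.26 = 33.8, 130×0.26 = 33.8, 130×0.21 = 27.3, 130×0.10 = 13.
cat         O        E   (O−E)²/E
0          16     22.1      1.684
1          32     33.8      0.096
2          38     33.8      0.522
3          32     27.3      0.809
4          12       13      0.077
Sum = 3.19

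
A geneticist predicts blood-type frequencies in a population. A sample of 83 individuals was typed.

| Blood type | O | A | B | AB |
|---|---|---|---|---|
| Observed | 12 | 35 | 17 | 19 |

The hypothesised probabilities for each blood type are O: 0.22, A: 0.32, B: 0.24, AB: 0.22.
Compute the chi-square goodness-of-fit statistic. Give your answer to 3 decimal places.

Expected counts E_i = n·p_i: 83×0.22 = 18.26, 83×0.32 = 26.56, 83×0.24 = 19.92, 83×0.22 = 18.26.
cat         O        E   (O−E)²/E
O          12    18.26     2.1461
A          35    26.56     2.6820
B          17    19.92     0.4280
AB         19    18.26     0.0300
Sum = 5.286

5.286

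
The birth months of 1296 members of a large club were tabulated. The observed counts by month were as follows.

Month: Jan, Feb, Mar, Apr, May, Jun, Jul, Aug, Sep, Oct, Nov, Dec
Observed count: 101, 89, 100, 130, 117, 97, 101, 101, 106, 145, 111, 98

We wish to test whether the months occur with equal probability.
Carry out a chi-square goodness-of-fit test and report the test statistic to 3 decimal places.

25.370

Expected count for each of the 12 categories: 1296/12 = 108.
χ² = (101−108)²/108 + (89−108)²/108 + (100−108)²/108 + (130−108)²/108 + (117−108)²/108 + (97−108)²/108 + (101−108)²/108 + (101−108)²/108 + (106−108)²/108 + (145−108)²/108 + (111−108)²/108 + (98−108)²/108
   = 0.4537 + 3.3426 + 0.5926 + 4.4815 + 0.7500 + 1.1204 + 0.4537 + 0.4537 + 0.0370 + 12.6759 + 0.0833 + 0.9259
Sum = 25.370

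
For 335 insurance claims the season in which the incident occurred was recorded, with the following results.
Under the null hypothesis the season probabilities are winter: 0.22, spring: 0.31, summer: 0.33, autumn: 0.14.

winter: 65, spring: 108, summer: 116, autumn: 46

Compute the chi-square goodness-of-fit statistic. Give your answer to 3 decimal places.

1.479

Expected counts E_i = n·p_i: 335×0.22 = 73.7, 335×0.31 = 103.85, 335×0.33 = 110.55, 335×0.14 = 46.9.
winter: (65 − 73.7)²/73.7 = 75.69/73.7 = 1.0270
spring: (108 − 103.85)²/103.85 = 17.2225/103.85 = 0.1658
summer: (116 − 110.55)²/110.55 = 29.7025/110.55 = 0.2687
autumn: (46 − 46.9)²/46.9 = 0.81/46.9 = 0.0173
Sum = 1.479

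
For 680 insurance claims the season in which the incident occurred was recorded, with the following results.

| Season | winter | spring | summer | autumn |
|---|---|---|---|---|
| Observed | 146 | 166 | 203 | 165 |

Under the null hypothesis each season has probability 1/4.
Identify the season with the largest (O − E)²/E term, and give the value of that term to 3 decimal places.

Under H₀ each category has probability 1/4, so each expected count is 680/4 = 170.
winter: (146 − 170)²/170 = 576/170 = 3.3882
spring: (166 − 170)²/170 = 16/170 = 0.0941
summer: (203 − 170)²/170 = 1089/170 = 6.4059
autumn: (165 − 170)²/170 = 25/170 = 0.1471
The largest term is for summer: 6.406.

summer, 6.406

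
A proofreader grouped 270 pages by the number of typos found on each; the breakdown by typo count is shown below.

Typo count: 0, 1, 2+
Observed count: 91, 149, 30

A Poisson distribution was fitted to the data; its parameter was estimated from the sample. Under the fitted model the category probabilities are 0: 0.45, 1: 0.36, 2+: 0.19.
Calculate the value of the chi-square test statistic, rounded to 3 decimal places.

44.106

Expected counts E_i = n·p_i: 270×0.45 = 121.5, 270×0.36 = 97.2, 270×0.19 = 51.3.
0: (91 − 121.5)²/121.5 = 930.25/121.5 = 7.6564
1: (149 − 97.2)²/97.2 = 2683.24/97.2 = 27.6053
2+: (30 − 51.3)²/51.3 = 453.69/51.3 = 8.8439
Sum = 44.106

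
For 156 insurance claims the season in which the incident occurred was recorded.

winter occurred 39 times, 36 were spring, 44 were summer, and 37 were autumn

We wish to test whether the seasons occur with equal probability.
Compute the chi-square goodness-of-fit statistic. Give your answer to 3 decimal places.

0.974

Expected count for each of the 4 categories: 156/4 = 39.
χ² = (39−39)²/39 + (36−39)²/39 + (44−39)²/39 + (37−39)²/39
   = 0.0000 + 0.2308 + 0.6410 + 0.1026
Sum = 0.974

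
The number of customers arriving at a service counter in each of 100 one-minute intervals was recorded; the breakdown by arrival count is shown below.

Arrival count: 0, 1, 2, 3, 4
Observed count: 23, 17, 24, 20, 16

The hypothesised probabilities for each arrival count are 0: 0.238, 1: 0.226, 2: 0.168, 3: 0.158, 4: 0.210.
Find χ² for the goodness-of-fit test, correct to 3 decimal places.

6.807

Expected counts E_i = n·p_i: 100×0.238 = 23.8, 100×0.226 = 22.6, 100×0.168 = 16.8, 100×0.158 = 15.8, 100×0.210 = 21.
0: (23 − 23.8)²/23.8 = 0.64/23.8 = 0.0269
1: (17 − 22.6)²/22.6 = 31.36/22.6 = 1.3876
2: (24 − 16.8)²/16.8 = 51.84/16.8 = 3.0857
3: (20 − 15.8)²/15.8 = 17.64/15.8 = 1.1165
4: (16 − 21)²/21 = 25/21 = 1.1905
Sum = 6.807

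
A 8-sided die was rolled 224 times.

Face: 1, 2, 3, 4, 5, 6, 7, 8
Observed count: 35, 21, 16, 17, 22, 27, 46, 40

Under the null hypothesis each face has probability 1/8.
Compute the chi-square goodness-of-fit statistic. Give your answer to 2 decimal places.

Expected count for each of the 8 categories: 224/8 = 28.
cat         O        E   (O−E)²/E
1          35       28      1.750
2          21       28      1.750
3          16       28      5.143
4          17       28      4.321
5          22       28      1.286
6          27       28      0.036
7          46       28     11.571
8          40       28      5.143
Sum = 31.00

31.00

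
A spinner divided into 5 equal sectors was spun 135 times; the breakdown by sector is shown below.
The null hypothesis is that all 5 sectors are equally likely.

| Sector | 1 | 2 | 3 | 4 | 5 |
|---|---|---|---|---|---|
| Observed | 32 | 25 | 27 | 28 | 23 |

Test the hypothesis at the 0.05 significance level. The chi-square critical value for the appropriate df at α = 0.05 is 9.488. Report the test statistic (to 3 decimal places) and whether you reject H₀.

1.704; do not reject

Expected count for each of the 5 categories: 135/5 = 27.
cat         O        E   (O−E)²/E
1          32       27     0.9259
2          25       27     0.1481
3          27       27     0.0000
4          28       27     0.0370
5          23       27     0.5926
Sum = 1.704
df = 4. Since 1.704 < 9.488, we do not reject H₀.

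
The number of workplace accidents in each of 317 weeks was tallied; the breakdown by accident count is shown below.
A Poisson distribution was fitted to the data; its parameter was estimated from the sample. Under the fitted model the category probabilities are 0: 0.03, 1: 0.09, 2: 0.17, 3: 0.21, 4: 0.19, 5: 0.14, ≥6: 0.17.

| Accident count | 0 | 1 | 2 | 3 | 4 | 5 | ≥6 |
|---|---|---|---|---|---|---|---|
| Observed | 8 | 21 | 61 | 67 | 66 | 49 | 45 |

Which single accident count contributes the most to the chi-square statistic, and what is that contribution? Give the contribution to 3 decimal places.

1, 1.987

Expected counts E_i = n·p_i: 317×0.03 = 9.51, 317×0.09 = 28.53, 317×0.17 = 53.89, 317×0.21 = 66.57, 317×0.19 = 60.23, 317×0.14 = 44.38, 317×0.17 = 53.89.
χ² = (8−9.51)²/9.51 + (21−28.53)²/28.53 + (61−53.89)²/53.89 + (67−66.57)²/66.57 + (66−60.23)²/60.23 + (49−44.38)²/44.38 + (45−53.89)²/53.89
   = 0.2398 + 1.9874 + 0.9381 + 0.0028 + 0.5528 + 0.4809 + 1.4665
The largest term is for 1: 1.987.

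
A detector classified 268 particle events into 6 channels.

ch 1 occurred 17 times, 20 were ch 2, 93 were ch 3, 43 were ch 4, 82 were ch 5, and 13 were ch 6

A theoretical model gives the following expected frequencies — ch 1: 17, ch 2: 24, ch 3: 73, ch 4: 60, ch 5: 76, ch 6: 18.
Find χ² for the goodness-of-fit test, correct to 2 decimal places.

12.83

cat         O        E   (O−E)²/E
ch 1       17       17      0.000
ch 2       20       24      0.667
ch 3       93       73      5.479
ch 4       43       60      4.817
ch 5       82       76      0.474
ch 6       13       18      1.389
Sum = 12.83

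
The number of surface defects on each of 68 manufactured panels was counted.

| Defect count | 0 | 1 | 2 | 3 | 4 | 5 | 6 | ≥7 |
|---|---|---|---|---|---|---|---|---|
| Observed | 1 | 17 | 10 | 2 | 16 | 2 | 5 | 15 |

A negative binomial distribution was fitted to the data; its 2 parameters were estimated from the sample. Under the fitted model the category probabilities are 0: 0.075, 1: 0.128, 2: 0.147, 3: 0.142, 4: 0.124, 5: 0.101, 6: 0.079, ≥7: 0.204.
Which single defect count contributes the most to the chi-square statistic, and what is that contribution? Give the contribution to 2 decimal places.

Expected counts E_i = n·p_i: 68×0.075 = 5.1, 68×0.128 = 8.704, 68×0.147 = 9.996, 68×0.142 = 9.656, 68×0.124 = 8.432, 68×0.101 = 6.868, 68×0.079 = 5.372, 68×0.204 = 13.872.
cat         O        E   (O−E)²/E
0           1      5.1      3.296
1          17    8.704      7.907
2          10    9.996      0.000
3           2    9.656      6.070
4          16    8.432      6.793
5           2    6.868      3.450
6           5    5.372      0.026
≥7         15   13.872      0.092
The largest term is for 1: 7.91.

1, 7.91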